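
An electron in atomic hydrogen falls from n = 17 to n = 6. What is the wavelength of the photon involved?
3747.3527 nm

First, find the transition energy using E_n = -13.6057 / n² eV:
E_17 = -13.6057 / 17² = -0.0470785467 eV
E_6 = -13.6057 / 6² = -0.3779361111 eV

Photon energy: |ΔE| = |E_6 - E_17| = 0.3308575644 eV

Convert to wavelength using E = hc/λ with hc = 1239.84 eV·nm:
λ = hc/E = 1239.84 eV·nm / 0.3308575644 eV
λ = 3747.3527 nm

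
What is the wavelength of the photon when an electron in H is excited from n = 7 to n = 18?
5260.81645 nm

First, find the transition energy using E_n = -13.6057 / n² eV:
E_7 = -13.6057 / 7² = -0.27766734694 eV
E_18 = -13.6057 / 18² = -0.04199290123 eV

Photon energy: |ΔE| = |E_18 - E_7| = 0.23567444571 eV

Convert to wavelength using E = hc/λ with hc = 1239.84 eV·nm:
λ = hc/E = 1239.84 eV·nm / 0.23567444571 eV
λ = 5260.81645 nm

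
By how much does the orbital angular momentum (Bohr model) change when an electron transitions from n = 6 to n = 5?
1.05457e-34 J·s (or 1ℏ)

In the Bohr model, L_n = nℏ where ℏ = 1.0545718e-34 J·s.

L_6 = 6ℏ = 6.3274308e-34 J·s
L_5 = 5ℏ = 5.2728590e-34 J·s

ΔL = L_6 - L_5 = (6 - 5)ℏ = 1ℏ
ΔL = 1 × 1.0545718e-34 J·s = 1.05457e-34 J·s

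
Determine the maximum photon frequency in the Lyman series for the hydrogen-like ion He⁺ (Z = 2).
1.31594e+16 Hz

The series limit corresponds to the transition from n = ∞ to n = 1.
This is the highest energy (shortest wavelength) transition in the Lyman series.

E_∞ = 0 eV
E_1 = -13.6057 × 2² / 1² = -54.4228000 eV

Energy at series limit:
ΔE = E_∞ - E_1 = 0 - (-54.4228000) = 54.4228000 eV
E = 54.4228000 eV × (1.602177 × 10⁻¹⁹ J/eV) = 8.7194958e-18 J
f = E/h = 8.7194958e-18 J / (6.62607 × 10⁻³⁴ J·s) = 1.31594e+16 Hz

This energy equals the ionization energy from the n = 1 state of He⁺.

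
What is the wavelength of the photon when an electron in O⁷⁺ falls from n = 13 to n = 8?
146.67029 nm

First, find the transition energy using E_n = -13.6057 Z² / n² eV:
E_13 = -13.6057 × 8² / 13² = -5.152454438 eV
E_8 = -13.6057 × 8² / 8² = -13.605700000 eV

Photon energy: |ΔE| = |E_8 - E_13| = 8.453245562 eV

Convert to wavelength using E = hc/λ with hc = 1239.84 eV·nm:
λ = hc/E = 1239.84 eV·nm / 8.453245562 eV
λ = 146.67029 nm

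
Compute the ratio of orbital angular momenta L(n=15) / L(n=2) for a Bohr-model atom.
7.50000

In the Bohr model, L_n = nℏ, so the ratio is purely the ratio of quantum numbers:

L_15/L_2 = 15ℏ / 2ℏ = 15/2 = 7.50000

The angular momentum scales linearly with n.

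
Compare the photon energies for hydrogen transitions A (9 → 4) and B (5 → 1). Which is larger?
5 → 1

Calculate the energy for each transition:

Transition 9 → 4:
ΔE₁ = |E_4 - E_9| = |-13.6057/4² - (-13.6057/9²)|
ΔE₁ = |-0.85035625000 - (-0.16797160494)| = 0.68238465 eV

Transition 5 → 1:
ΔE₂ = |E_1 - E_5| = |-13.6057/1² - (-13.6057/5²)|
ΔE₂ = |-13.60570000000 - (-0.54422800000)| = 13.06147200 eV

Since 13.06147200 eV > 0.68238465 eV, the transition 5 → 1 emits the more energetic photon.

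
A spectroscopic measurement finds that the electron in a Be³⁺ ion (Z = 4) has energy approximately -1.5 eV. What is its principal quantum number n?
n = 12

The exact energy levels follow E_n = -13.6057 Z² / n² eV with Z = 4.

The measured value (-1.5 eV) is reported to only 2 significant figures, so we must test candidate n values and see which one matches to that precision.

Candidate energies:
  n = 10:  E = -13.6057 × 4² / 10² = -2.176912 eV
  n = 11:  E = -13.6057 × 4² / 11² = -1.799101 eV
  n = 12:  E = -13.6057 × 4² / 12² = -1.511744 eV  ← matches
  n = 13:  E = -13.6057 × 4² / 13² = -1.288114 eV
  n = 14:  E = -13.6057 × 4² / 14² = -1.110669 eV

Checking against the measurement of -1.5 eV (2 sig figs), only n = 12 agrees:
E_12 = -1.511744 eV, which rounds to -1.5 eV ✓

Therefore n = 12.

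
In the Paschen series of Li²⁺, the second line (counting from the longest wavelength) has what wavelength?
142.39 nm

The lines of a series are numbered from the longest wavelength (smallest ΔE) outward; the second line is the transition from n = n_f + 2 to n_f.
The Paschen series has all transitions ending at n_f = 3.

For Li²⁺ (Z = 3), the second line (β-line) is the jump from n = 5 to n = 3:
E_5 = -13.6057 × 3² / 5² = -4.898052 eV
E_3 = -13.6057 × 3² / 3² = -13.605700 eV
ΔE = E_5 - E_3 = 8.707648 eV

λ = hc/E = 1239.84 eV·nm / 8.707648 eV
λ = 142.39 nm

This is the β-line of the Paschen series in Li²⁺.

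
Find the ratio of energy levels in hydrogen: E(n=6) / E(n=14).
5.4444

Using E_n = -13.6057 Z² / n² eV with Z = 1:

E_6 = -13.6057 / 6² = -13.6057 / 36 = -0.3779361111 eV
E_14 = -13.6057 / 14² = -13.6057 / 196 = -0.0694168367 eV

The ratio is:
E_6/E_14 = (-0.3779361111) / (-0.0694168367)
E_6/E_14 = (-13.6057/36) / (-13.6057/196)
E_6/E_14 = 196/36
E_6/E_14 = 5.4444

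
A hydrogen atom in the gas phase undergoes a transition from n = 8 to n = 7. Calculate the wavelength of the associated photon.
19051.5163 nm

First, find the transition energy using E_n = -13.6057 / n² eV:
E_8 = -13.6057 / 8² = -0.212589062500 eV
E_7 = -13.6057 / 7² = -0.277667346939 eV

Photon energy: |ΔE| = |E_7 - E_8| = 0.065078284439 eV

Convert to wavelength using E = hc/λ with hc = 1239.84 eV·nm:
λ = hc/E = 1239.84 eV·nm / 0.065078284439 eV
λ = 19051.5163 nm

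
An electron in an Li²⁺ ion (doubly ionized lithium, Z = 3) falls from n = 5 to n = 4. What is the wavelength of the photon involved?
450.00747 nm

First, find the transition energy using E_n = -13.6057 Z² / n² eV:
E_5 = -13.6057 × 3² / 5² = -4.898052000 eV
E_4 = -13.6057 × 3² / 4² = -7.653206250 eV

Photon energy: |ΔE| = |E_4 - E_5| = 2.755154250 eV

Convert to wavelength using E = hc/λ with hc = 1239.84 eV·nm:
λ = hc/E = 1239.84 eV·nm / 2.755154250 eV
λ = 450.00747 nm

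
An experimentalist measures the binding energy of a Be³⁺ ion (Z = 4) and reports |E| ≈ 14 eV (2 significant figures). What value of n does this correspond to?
n = 4

The exact energy levels follow E_n = -13.6057 Z² / n² eV with Z = 4.

The measured value (-14 eV) is reported to only 2 significant figures, so we must test candidate n values and see which one matches to that precision.

Candidate energies:
  n = 2:  E = -13.6057 × 4² / 2² = -54.422800 eV
  n = 3:  E = -13.6057 × 4² / 3² = -24.187911 eV
  n = 4:  E = -13.6057 × 4² / 4² = -13.605700 eV  ← matches
  n = 5:  E = -13.6057 × 4² / 5² = -8.707648 eV
  n = 6:  E = -13.6057 × 4² / 6² = -6.046978 eV

Checking against the measurement of -14 eV (2 sig figs), only n = 4 agrees:
E_4 = -13.605700 eV, which rounds to -14 eV ✓

Therefore n = 4.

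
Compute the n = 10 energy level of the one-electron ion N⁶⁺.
-6.666793 eV

For hydrogen-like ions, the energy levels scale with Z²:
E_n = -13.6057 Z² / n² eV

For N⁶⁺ (Z = 7) at n = 10:
E_10 = -13.6057 × 7² / 10²
E_10 = -13.6057 × 49 / 100
E_10 = -666.6793 / 100
E_10 = -6.666793 eV

The energy is 49 times more negative than hydrogen at the same n due to the stronger nuclear charge.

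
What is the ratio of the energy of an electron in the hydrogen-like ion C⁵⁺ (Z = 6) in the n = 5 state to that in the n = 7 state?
1.96

Using E_n = -13.6057 Z² / n² eV with Z = 6:

E_5 = -13.6057 × 6² / 5² = -489.8052 / 25 = -19.59220800 eV
E_7 = -13.6057 × 6² / 7² = -489.8052 / 49 = -9.99602449 eV

The ratio is:
E_5/E_7 = (-19.59220800) / (-9.99602449)
E_5/E_7 = (-489.8052/25) / (-489.8052/49)
E_5/E_7 = 49/25
E_5/E_7 = 1.96
(Note: the Z² factors cancel in the ratio.)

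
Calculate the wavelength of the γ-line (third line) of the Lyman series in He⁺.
24.300404 nm

The lines of a series are numbered from the longest wavelength (smallest ΔE) outward; the third line is the transition from n = n_f + 3 to n_f.
The Lyman series has all transitions ending at n_f = 1.

For He⁺ (Z = 2), the third line (γ-line) is the jump from n = 4 to n = 1:
E_4 = -13.6057 × 2² / 4² = -3.40142500 eV
E_1 = -13.6057 × 2² / 1² = -54.42280000 eV
ΔE = E_4 - E_1 = 51.02137500 eV

λ = hc/E = 1239.84 eV·nm / 51.02137500 eV
λ = 24.300404 nm

This is the γ-line of the Lyman series in He⁺.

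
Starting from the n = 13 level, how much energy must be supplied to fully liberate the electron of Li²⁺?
0.724564 eV

The ionization energy is the energy needed to remove the electron completely (n → ∞).

For a hydrogen-like ion with Z = 3, E_n = -13.6057 Z² / n² eV.

At n = 13: E_13 = -13.6057 × 3² / 13² = -0.724563905 eV
At n = ∞: E_∞ = 0 eV

Ionization energy = E_∞ - E_13 = 0 - (-0.724563905) = 0.724563905 eV
Ionization energy ≈ 0.724564 eV

This is also called the binding energy of the electron in state n = 13.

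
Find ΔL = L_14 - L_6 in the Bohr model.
8.4366e-34 J·s (or 8ℏ)

In the Bohr model, L_n = nℏ where ℏ = 1.054572e-34 J·s.

L_14 = 14ℏ = 1.476401e-33 J·s
L_6 = 6ℏ = 6.327432e-34 J·s

ΔL = L_14 - L_6 = (14 - 6)ℏ = 8ℏ
ΔL = 8 × 1.054572e-34 J·s = 8.4366e-34 J·s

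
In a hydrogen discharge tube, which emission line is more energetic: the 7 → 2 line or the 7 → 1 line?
7 → 1

Calculate the energy for each transition:

Transition 7 → 2:
ΔE₁ = |E_2 - E_7| = |-13.6057/2² - (-13.6057/7²)|
ΔE₁ = |-3.40142500 - (-0.27766735)| = 3.12376 eV

Transition 7 → 1:
ΔE₂ = |E_1 - E_7| = |-13.6057/1² - (-13.6057/7²)|
ΔE₂ = |-13.60570000 - (-0.27766735)| = 13.32803 eV

Since 13.32803 eV > 3.12376 eV, the transition 7 → 1 emits the more energetic photon.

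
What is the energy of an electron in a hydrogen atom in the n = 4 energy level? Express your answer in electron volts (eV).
-0.85036 eV

The energy levels of a hydrogen-like atom are given by:
E_n = -13.6057 eV / n²

For n = 4:
E_4 = -13.6057 eV / 4²
E_4 = -13.6057 eV / 16
E_4 = -0.85036 eV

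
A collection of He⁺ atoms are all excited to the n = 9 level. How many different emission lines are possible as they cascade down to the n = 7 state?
3

The electron can occupy levels n = 7, 8, ..., 9 during de-excitation — that is m = 9 - 7 + 1 = 3 distinct levels.

The number of distinct spectral lines equals the number of ways to choose 2 of these m levels (each pair gives one possible emission transition):

Number of lines = m(m-1)/2 = 3×2/2 = 3

These correspond to all possible transitions between the 3 levels:
9 → 8, 9 → 7, 8 → 7

Each transition produces a photon with a unique energy (and thus wavelength). This count does not depend on Z.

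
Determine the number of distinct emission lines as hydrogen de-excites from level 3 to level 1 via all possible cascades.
3

The electron can occupy levels n = 1, 2, ..., 3 during de-excitation — that is m = 3 - 1 + 1 = 3 distinct levels.

The number of distinct spectral lines equals the number of ways to choose 2 of these m levels (each pair gives one possible emission transition):

Number of lines = m(m-1)/2 = 3×2/2 = 3

These correspond to all possible transitions between the 3 levels:
3 → 2, 3 → 1, 2 → 1

Each transition produces a photon with a unique energy (and thus wavelength). This count does not depend on Z.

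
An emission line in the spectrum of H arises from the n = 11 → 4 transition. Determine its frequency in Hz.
1.78426e+14 Hz

First, find the transition energy:
E_11 = -13.6057 / 11² = -0.112443802 eV
E_4 = -13.6057 / 4² = -0.850356250 eV
|ΔE| = |E_4 - E_11| = 0.737912448 eV

Convert to Joules: E = 0.737912448 eV × (1.602177 × 10⁻¹⁹ J/eV) = 1.1822664e-19 J

Using E = hf:
f = E/h = 1.1822664e-19 J / (6.62607 × 10⁻³⁴ J·s)
f = 1.78426e+14 Hz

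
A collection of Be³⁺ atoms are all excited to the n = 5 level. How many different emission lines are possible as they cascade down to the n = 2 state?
6

The electron can occupy levels n = 2, 3, ..., 5 during de-excitation — that is m = 5 - 2 + 1 = 4 distinct levels.

The number of distinct spectral lines equals the number of ways to choose 2 of these m levels (each pair gives one possible emission transition):

Number of lines = m(m-1)/2 = 4×3/2 = 6

These correspond to all possible transitions between the 4 levels:
5 → 4, 5 → 3, 5 → 2, 4 → 3, 4 → 2, 3 → 2

Each transition produces a photon with a unique energy (and thus wavelength). This count does not depend on Z.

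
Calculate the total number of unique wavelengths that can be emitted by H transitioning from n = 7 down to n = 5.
3

The electron can occupy levels n = 5, 6, ..., 7 during de-excitation — that is m = 7 - 5 + 1 = 3 distinct levels.

The number of distinct spectral lines equals the number of ways to choose 2 of these m levels (each pair gives one possible emission transition):

Number of lines = m(m-1)/2 = 3×2/2 = 3

These correspond to all possible transitions between the 3 levels:
7 → 6, 7 → 5, 6 → 5

Each transition produces a photon with a unique energy (and thus wavelength). This count does not depend on Z.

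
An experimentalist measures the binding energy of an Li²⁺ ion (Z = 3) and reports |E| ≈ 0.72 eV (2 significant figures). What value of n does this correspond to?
n = 13

The exact energy levels follow E_n = -13.6057 Z² / n² eV with Z = 3.

The measured value (-0.72 eV) is reported to only 2 significant figures, so we must test candidate n values and see which one matches to that precision.

Candidate energies:
  n = 11:  E = -13.6057 × 3² / 11² = -1.011994 eV
  n = 12:  E = -13.6057 × 3² / 12² = -0.850356 eV
  n = 13:  E = -13.6057 × 3² / 13² = -0.724564 eV  ← matches
  n = 14:  E = -13.6057 × 3² / 14² = -0.624752 eV
  n = 15:  E = -13.6057 × 3² / 15² = -0.544228 eV

Checking against the measurement of -0.72 eV (2 sig figs), only n = 13 agrees:
E_13 = -0.724564 eV, which rounds to -0.72 eV ✓

Therefore n = 13.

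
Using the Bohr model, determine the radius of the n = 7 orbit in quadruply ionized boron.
0.51859 nm (or 5.18594 Å)

The Bohr radius formula is:
r_n = n² a₀ / Z

where a₀ = 0.05291772 nm is the Bohr radius.

For B⁴⁺ (Z = 5) at n = 7:
r_7 = 7² × 0.05291772 nm / 5
r_7 = 49 × 0.05291772 nm / 5
r_7 = 2.592968 nm / 5
r_7 = 0.51859 nm

The electron orbits at approximately 0.51859 nm from the nucleus.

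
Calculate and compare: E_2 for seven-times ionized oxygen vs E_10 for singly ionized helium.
O⁷⁺ at n = 2 (E = -217.691 eV)

Using E_n = -13.6057 Z² / n² eV:

O⁷⁺ (Z = 8) at n = 2:
E = -13.6057 × 8² / 2² = -13.6057 × 64 / 4 = -217.691200 eV

He⁺ (Z = 2) at n = 10:
E = -13.6057 × 2² / 10² = -13.6057 × 4 / 100 = -0.544228 eV

Since -217.691200 eV < -0.544228 eV,
O⁷⁺ at n = 2 is more tightly bound (requires more energy to ionize).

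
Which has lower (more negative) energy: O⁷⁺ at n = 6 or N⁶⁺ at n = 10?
O⁷⁺ at n = 6 (E = -24.19 eV)

Using E_n = -13.6057 Z² / n² eV:

O⁷⁺ (Z = 8) at n = 6:
E = -13.6057 × 8² / 6² = -13.6057 × 64 / 36 = -24.18791 eV

N⁶⁺ (Z = 7) at n = 10:
E = -13.6057 × 7² / 10² = -13.6057 × 49 / 100 = -6.66679 eV

Since -24.18791 eV < -6.66679 eV,
O⁷⁺ at n = 6 is more tightly bound (requires more energy to ionize).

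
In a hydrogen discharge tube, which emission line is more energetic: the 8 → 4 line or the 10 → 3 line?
10 → 3

Calculate the energy for each transition:

Transition 8 → 4:
ΔE₁ = |E_4 - E_8| = |-13.6057/4² - (-13.6057/8²)|
ΔE₁ = |-0.850356250 - (-0.212589063)| = 0.637767 eV

Transition 10 → 3:
ΔE₂ = |E_3 - E_10| = |-13.6057/3² - (-13.6057/10²)|
ΔE₂ = |-1.511744444 - (-0.136057000)| = 1.375687 eV

Since 1.375687 eV > 0.637767 eV, the transition 10 → 3 emits the more energetic photon.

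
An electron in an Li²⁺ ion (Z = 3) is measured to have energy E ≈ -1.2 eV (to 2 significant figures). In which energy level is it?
n = 10

The exact energy levels follow E_n = -13.6057 Z² / n² eV with Z = 3.

The measured value (-1.2 eV) is reported to only 2 significant figures, so we must test candidate n values and see which one matches to that precision.

Candidate energies:
  n = 8:  E = -13.6057 × 3² / 8² = -1.913302 eV
  n = 9:  E = -13.6057 × 3² / 9² = -1.511744 eV
  n = 10:  E = -13.6057 × 3² / 10² = -1.224513 eV  ← matches
  n = 11:  E = -13.6057 × 3² / 11² = -1.011994 eV
  n = 12:  E = -13.6057 × 3² / 12² = -0.850356 eV

Checking against the measurement of -1.2 eV (2 sig figs), only n = 10 agrees:
E_10 = -1.224513 eV, which rounds to -1.2 eV ✓

Therefore n = 10.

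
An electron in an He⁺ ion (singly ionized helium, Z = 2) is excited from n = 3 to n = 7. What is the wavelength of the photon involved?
251.167452 nm

First, find the transition energy using E_n = -13.6057 Z² / n² eV:
E_3 = -13.6057 × 2² / 3² = -6.0469777778 eV
E_7 = -13.6057 × 2² / 7² = -1.1106693878 eV

Photon energy: |ΔE| = |E_7 - E_3| = 4.9363083900 eV

Convert to wavelength using E = hc/λ with hc = 1239.84 eV·nm:
λ = hc/E = 1239.84 eV·nm / 4.9363083900 eV
λ = 251.167452 nm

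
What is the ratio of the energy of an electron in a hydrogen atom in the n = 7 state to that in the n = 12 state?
2.9388

Using E_n = -13.6057 Z² / n² eV with Z = 1:

E_7 = -13.6057 / 7² = -13.6057 / 49 = -0.2776673469 eV
E_12 = -13.6057 / 12² = -13.6057 / 144 = -0.0944840278 eV

The ratio is:
E_7/E_12 = (-0.2776673469) / (-0.0944840278)
E_7/E_12 = (-13.6057/49) / (-13.6057/144)
E_7/E_12 = 144/49
E_7/E_12 = 2.9388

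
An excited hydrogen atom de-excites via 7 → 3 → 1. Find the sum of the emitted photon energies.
13.33 eV

The energy levels of hydrogen are E_n = -13.6057 / n² eV.

First transition (7 → 3):
ΔE₁ = |E_3 - E_7|
ΔE₁ = |-1.51174444 - (-0.27766735)| = 1.23408 eV

Second transition (3 → 1):
ΔE₂ = |E_1 - E_3|
ΔE₂ = |-13.60570000 - (-1.51174444)| = 12.09396 eV

Total energy released:
E_total = ΔE₁ + ΔE₂ = 1.23408 + 12.09396 = 13.33 eV

Note: This equals the direct transition 7 → 1: 13.33 eV ✓
Energy is conserved regardless of the path taken.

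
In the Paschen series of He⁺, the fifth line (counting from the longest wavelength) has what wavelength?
238.59 nm

The lines of a series are numbered from the longest wavelength (smallest ΔE) outward; the fifth line is the transition from n = n_f + 5 to n_f.
The Paschen series has all transitions ending at n_f = 3.

For He⁺ (Z = 2), the fifth line (ε-line) is the jump from n = 8 to n = 3:
E_8 = -13.6057 × 2² / 8² = -0.850356 eV
E_3 = -13.6057 × 2² / 3² = -6.046978 eV
ΔE = E_8 - E_3 = 5.196622 eV

λ = hc/E = 1239.84 eV·nm / 5.196622 eV
λ = 238.59 nm

This is the ε-line of the Paschen series in He⁺.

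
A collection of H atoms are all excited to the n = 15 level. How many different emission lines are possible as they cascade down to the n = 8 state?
28

The electron can occupy levels n = 8, 9, ..., 15 during de-excitation — that is m = 15 - 8 + 1 = 8 distinct levels.

The number of distinct spectral lines equals the number of ways to choose 2 of these m levels (each pair gives one possible emission transition):

Number of lines = m(m-1)/2 = 8×7/2 = 28

These correspond to all possible transitions between the 8 levels:
15 → 14, 15 → 13, 15 → 12, 15 → 11, 15 → 10, 15 → 9, 15 → 8, 14 → 13...

Each transition produces a photon with a unique energy (and thus wavelength). This count does not depend on Z.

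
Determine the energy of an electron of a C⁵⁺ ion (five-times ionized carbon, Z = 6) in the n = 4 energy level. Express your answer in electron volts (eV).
-30.612825 eV

The energy levels of a hydrogen-like atom are given by:
E_n = -13.6057 Z² / n² eV  (with Z = 6 for C⁵⁺)

For n = 4:
E_4 = -13.6057 × 6² / 4²
E_4 = -13.6057 × 36 / 16
E_4 = -30.612825 eV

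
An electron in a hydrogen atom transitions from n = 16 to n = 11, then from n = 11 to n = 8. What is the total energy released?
0.159442 eV

The energy levels of hydrogen are E_n = -13.6057 / n² eV.

First transition (16 → 11):
ΔE₁ = |E_11 - E_16|
ΔE₁ = |-0.112443801653 - (-0.053147265625)| = 0.059296536 eV

Second transition (11 → 8):
ΔE₂ = |E_8 - E_11|
ΔE₂ = |-0.212589062500 - (-0.112443801653)| = 0.100145261 eV

Total energy released:
E_total = ΔE₁ + ΔE₂ = 0.059296536 + 0.100145261 = 0.159442 eV

Note: This equals the direct transition 16 → 8: 0.159442 eV ✓
Energy is conserved regardless of the path taken.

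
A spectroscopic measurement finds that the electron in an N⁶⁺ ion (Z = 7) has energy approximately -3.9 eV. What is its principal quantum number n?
n = 13

The exact energy levels follow E_n = -13.6057 Z² / n² eV with Z = 7.

The measured value (-3.9 eV) is reported to only 2 significant figures, so we must test candidate n values and see which one matches to that precision.

Candidate energies:
  n = 11:  E = -13.6057 × 7² / 11² = -5.50975 eV
  n = 12:  E = -13.6057 × 7² / 12² = -4.62972 eV
  n = 13:  E = -13.6057 × 7² / 13² = -3.94485 eV  ← matches
  n = 14:  E = -13.6057 × 7² / 14² = -3.40143 eV
  n = 15:  E = -13.6057 × 7² / 15² = -2.96302 eV

Checking against the measurement of -3.9 eV (2 sig figs), only n = 13 agrees:
E_13 = -3.94485 eV, which rounds to -3.9 eV ✓

Therefore n = 13.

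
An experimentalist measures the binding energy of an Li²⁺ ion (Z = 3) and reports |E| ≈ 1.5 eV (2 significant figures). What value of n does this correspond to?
n = 9

The exact energy levels follow E_n = -13.6057 Z² / n² eV with Z = 3.

The measured value (-1.5 eV) is reported to only 2 significant figures, so we must test candidate n values and see which one matches to that precision.

Candidate energies:
  n = 7:  E = -13.6057 × 3² / 7² = -2.49901 eV
  n = 8:  E = -13.6057 × 3² / 8² = -1.91330 eV
  n = 9:  E = -13.6057 × 3² / 9² = -1.51174 eV  ← matches
  n = 10:  E = -13.6057 × 3² / 10² = -1.22451 eV
  n = 11:  E = -13.6057 × 3² / 11² = -1.01199 eV

Checking against the measurement of -1.5 eV (2 sig figs), only n = 9 agrees:
E_9 = -1.51174 eV, which rounds to -1.5 eV ✓

Therefore n = 9.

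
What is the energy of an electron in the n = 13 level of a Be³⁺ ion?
-1.2881 eV

For hydrogen-like ions, the energy levels scale with Z²:
E_n = -13.6057 Z² / n² eV

For Be³⁺ (Z = 4) at n = 13:
E_13 = -13.6057 × 4² / 13²
E_13 = -13.6057 × 16 / 169
E_13 = -217.6912 / 169
E_13 = -1.2881 eV

The energy is 16 times more negative than hydrogen at the same n due to the stronger nuclear charge.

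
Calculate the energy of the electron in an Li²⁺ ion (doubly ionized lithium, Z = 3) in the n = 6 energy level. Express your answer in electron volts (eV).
-3.40 eV

The energy levels of a hydrogen-like atom are given by:
E_n = -13.6057 Z² / n² eV  (with Z = 3 for Li²⁺)

For n = 6:
E_6 = -13.6057 × 3² / 6²
E_6 = -13.6057 × 9 / 36
E_6 = -3.40 eV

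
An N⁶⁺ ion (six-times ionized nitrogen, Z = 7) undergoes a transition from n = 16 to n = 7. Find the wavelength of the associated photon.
112.69752 nm

First, find the transition energy using E_n = -13.6057 Z² / n² eV:
E_16 = -13.6057 × 7² / 16² = -2.60421602 eV
E_7 = -13.6057 × 7² / 7² = -13.60570000 eV

Photon energy: |ΔE| = |E_7 - E_16| = 11.00148398 eV

Convert to wavelength using E = hc/λ with hc = 1239.84 eV·nm:
λ = hc/E = 1239.84 eV·nm / 11.00148398 eV
λ = 112.69752 nm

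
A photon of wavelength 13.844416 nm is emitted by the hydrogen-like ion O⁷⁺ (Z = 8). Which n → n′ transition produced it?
n = 11 → n = 3

First, find the photon energy from the wavelength (hc = 1239.84 eV·nm):
E = hc/λ = 1239.84 eV·nm / 13.844416 nm = 89.555240 eV

The energy levels of O⁷⁺ satisfy E_n = -13.6057 × 8² / n² eV, so an emission n_i → n_f releases
ΔE = 13.6057 × 8² × (1/n_f² − 1/n_i²) eV.

Setting ΔE equal to the photon energy:
1/n_f² − 1/n_i² = 89.555240 / (13.6057 × 8²) = 0.10284665

Since 1/n_i² must be positive, we need 1/n_f² > 0.10284665, i.e. n_f ≤ 3. For each allowed n_f, solve n_i = (1/n_f² − 0.10284665)^(−1/2) and check whether it is a whole number:
  n_f = 1: 1/n_i² = 1.00000000 − 0.10284665 = 0.89715335 → n_i = 1.056  (not an integer) ✗
  n_f = 2: 1/n_i² = 0.25000000 − 0.10284665 = 0.14715335 → n_i = 2.607  (not an integer) ✗
  n_f = 3: 1/n_i² = 0.11111111 − 0.10284665 = 0.00826446 → n_i = 11.000  → integer, n_i = 11 ✓

Only n_f = 3 gives an integer upper level, n_i = 11.

The transition is from n = 11 to n = 3 (emission).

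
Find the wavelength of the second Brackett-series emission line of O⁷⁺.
41.00693 nm

The lines of a series are numbered from the longest wavelength (smallest ΔE) outward; the second line is the transition from n = n_f + 2 to n_f.
The Brackett series has all transitions ending at n_f = 4.

For O⁷⁺ (Z = 8), the second line (β-line) is the jump from n = 6 to n = 4:
E_6 = -13.6057 × 8² / 6² = -24.1879111 eV
E_4 = -13.6057 × 8² / 4² = -54.4228000 eV
ΔE = E_6 - E_4 = 30.2348889 eV

λ = hc/E = 1239.84 eV·nm / 30.2348889 eV
λ = 41.00693 nm

This is the β-line of the Brackett series in O⁷⁺.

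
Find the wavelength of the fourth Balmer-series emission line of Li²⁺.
45.563 nm

The lines of a series are numbered from the longest wavelength (smallest ΔE) outward; the fourth line is the transition from n = n_f + 4 to n_f.
The Balmer series has all transitions ending at n_f = 2.

For Li²⁺ (Z = 3), the fourth line (δ-line) is the jump from n = 6 to n = 2:
E_6 = -13.6057 × 3² / 6² = -3.40143 eV
E_2 = -13.6057 × 3² / 2² = -30.61283 eV
ΔE = E_6 - E_2 = 27.21140 eV

λ = hc/E = 1239.84 eV·nm / 27.21140 eV
λ = 45.563 nm

This is the δ-line of the Balmer series in Li²⁺.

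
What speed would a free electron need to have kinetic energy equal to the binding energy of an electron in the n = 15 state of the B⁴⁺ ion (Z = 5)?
7.29231e+05 m/s (or 0.243245% of c)

The binding energy at n = 15 for B⁴⁺ is:
E_15 = -13.6057 × 5²/15² = -1.51174444 eV
|E_15| = 1.51174444 eV

Convert to Joules:
KE = 1.51174444 eV × (1.602177 × 10⁻¹⁹ J/eV) = 2.4220822e-19 J

Using KE = ½mv²:
v = √(2·KE/m_e)
v = √(2 × 2.4220822e-19 J / 9.10938 × 10⁻³¹ kg)
v = 7.29231e+05 m/s

This is approximately 0.243245% the speed of light.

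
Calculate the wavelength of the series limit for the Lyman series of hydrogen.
91.1265 nm

The series limit corresponds to the transition from n = ∞ to n = 1.
This is the highest energy (shortest wavelength) transition in the Lyman series.

E_∞ = 0 eV
E_1 = -13.6057 / 1² = -13.605700 eV

Energy at series limit:
ΔE = E_∞ - E_1 = 0 - (-13.605700) = 13.605700 eV
λ = hc/E = 1239.84 eV·nm / 13.605700 eV = 91.1265 nm

This energy equals the ionization energy from the n = 1 state of hydrogen.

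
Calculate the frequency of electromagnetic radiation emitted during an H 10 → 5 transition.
9.86953e+13 Hz

First, find the transition energy:
E_10 = -13.6057 / 10² = -0.136057000 eV
E_5 = -13.6057 / 5² = -0.544228000 eV
|ΔE| = |E_5 - E_10| = 0.408171000 eV

Convert to Joules: E = 0.408171000 eV × (1.602177 × 10⁻¹⁹ J/eV) = 6.5396219e-20 J

Using E = hf:
f = E/h = 6.5396219e-20 J / (6.62607 × 10⁻³⁴ J·s)
f = 9.86953e+13 Hz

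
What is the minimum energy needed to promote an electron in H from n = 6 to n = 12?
0.283452 eV

The energy levels of a hydrogen-like atom are E_n = -13.6057 eV / n².

Energy at n = 6: E_6 = -13.6057 / 6² = -0.377936111 eV
Energy at n = 12: E_12 = -13.6057 / 12² = -0.094484028 eV

The excitation energy is the difference:
ΔE = E_12 - E_6
ΔE = -0.094484028 - (-0.377936111)
ΔE = 0.283452 eV

Since this is positive, energy must be absorbed (photon absorption).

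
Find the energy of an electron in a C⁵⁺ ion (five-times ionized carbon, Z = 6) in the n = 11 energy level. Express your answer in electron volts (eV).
-4.04798 eV

The energy levels of a hydrogen-like atom are given by:
E_n = -13.6057 Z² / n² eV  (with Z = 6 for C⁵⁺)

For n = 11:
E_11 = -13.6057 × 6² / 11²
E_11 = -13.6057 × 36 / 121
E_11 = -4.04798 eV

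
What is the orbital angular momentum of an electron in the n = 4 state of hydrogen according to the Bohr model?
4.2183e-34 J·s (or 4ℏ)

In the Bohr model, angular momentum is quantized:
L = nℏ

where ℏ = h/(2π) = 1.054572e-34 J·s

For n = 4:
L = 4 × 1.054572e-34 J·s
L = 4.2183e-34 J·s

This can also be written as L = 4ℏ.
The angular momentum is an integer multiple of the reduced Planck constant.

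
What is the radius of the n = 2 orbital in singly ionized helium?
0.1058 nm (or 1.0584 Å)

The Bohr radius formula is:
r_n = n² a₀ / Z

where a₀ = 0.0529177 nm is the Bohr radius.

For He⁺ (Z = 2) at n = 2:
r_2 = 2² × 0.0529177 nm / 2
r_2 = 4 × 0.0529177 nm / 2
r_2 = 0.21167 nm / 2
r_2 = 0.1058 nm

The electron orbits at approximately 0.1058 nm from the nucleus.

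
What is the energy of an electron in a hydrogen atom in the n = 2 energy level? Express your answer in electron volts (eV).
-3.40143 eV

The energy levels of a hydrogen-like atom are given by:
E_n = -13.6057 eV / n²

For n = 2:
E_2 = -13.6057 eV / 2²
E_2 = -13.6057 eV / 4
E_2 = -3.40143 eV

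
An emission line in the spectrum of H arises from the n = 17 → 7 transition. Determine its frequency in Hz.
5.576e+13 Hz

First, find the transition energy:
E_17 = -13.6057 / 17² = -0.0470785 eV
E_7 = -13.6057 / 7² = -0.2776673 eV
|ΔE| = |E_7 - E_17| = 0.2305888 eV

Convert to Joules: E = 0.2305888 eV × (1.602177 × 10⁻¹⁹ J/eV) = 3.69444e-20 J

Using E = hf:
f = E/h = 3.69444e-20 J / (6.62607 × 10⁻³⁴ J·s)
f = 5.576e+13 Hz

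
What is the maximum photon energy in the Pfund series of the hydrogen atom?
0.54 eV

The series limit corresponds to the transition from n = ∞ to n = 5.
This is the highest energy (shortest wavelength) transition in the Pfund series.

E_∞ = 0 eV
E_5 = -13.6057 / 5² = -0.54 eV

Energy at series limit:
ΔE = E_∞ - E_5 = 0 - (-0.54) = 0.54 eV

This energy equals the ionization energy from the n = 5 state of hydrogen.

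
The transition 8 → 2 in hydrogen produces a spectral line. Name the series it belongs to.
Balmer series

The spectral series in hydrogen are named based on the final (lower) energy level:
- Lyman series: n_final = 1 (ultraviolet)
- Balmer series: n_final = 2 (visible/near-UV)
- Paschen series: n_final = 3 (infrared)
- Brackett series: n_final = 4 (infrared)
- Pfund series: n_final = 5 (far infrared)

Since this transition ends at n = 2, it belongs to the Balmer series.

For reference, this 8 → 2 line has photon energy
ΔE = 13.6057 eV × (1/2² - 1/8²) = 3.188835938 eV,
corresponding to wavelength λ = hc/ΔE = 1239.84 eV·nm / 3.188835938 eV = 388.80646 nm in the visible/near-UV region.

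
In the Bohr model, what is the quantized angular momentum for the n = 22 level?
2.32e-33 J·s (or 22ℏ)

In the Bohr model, angular momentum is quantized:
L = nℏ

where ℏ = h/(2π) = 1.0546e-34 J·s

For n = 22:
L = 22 × 1.0546e-34 J·s
L = 2.32e-33 J·s

This can also be written as L = 22ℏ.
The angular momentum is an integer multiple of the reduced Planck constant.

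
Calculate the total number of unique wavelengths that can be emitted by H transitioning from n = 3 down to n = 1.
3

The electron can occupy levels n = 1, 2, ..., 3 during de-excitation — that is m = 3 - 1 + 1 = 3 distinct levels.

The number of distinct spectral lines equals the number of ways to choose 2 of these m levels (each pair gives one possible emission transition):

Number of lines = m(m-1)/2 = 3×2/2 = 3

These correspond to all possible transitions between the 3 levels:
3 → 2, 3 → 1, 2 → 1

Each transition produces a photon with a unique energy (and thus wavelength). This count does not depend on Z.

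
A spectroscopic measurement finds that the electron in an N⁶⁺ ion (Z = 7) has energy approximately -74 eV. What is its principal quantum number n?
n = 3

The exact energy levels follow E_n = -13.6057 Z² / n² eV with Z = 7.

The measured value (-74 eV) is reported to only 2 significant figures, so we must test candidate n values and see which one matches to that precision.

Candidate energies:
  n = 1:  E = -13.6057 × 7² / 1² = -666.67930 eV
  n = 2:  E = -13.6057 × 7² / 2² = -166.66983 eV
  n = 3:  E = -13.6057 × 7² / 3² = -74.07548 eV  ← matches
  n = 4:  E = -13.6057 × 7² / 4² = -41.66746 eV
  n = 5:  E = -13.6057 × 7² / 5² = -26.66717 eV

Checking against the measurement of -74 eV (2 sig figs), only n = 3 agrees:
E_3 = -74.07548 eV, which rounds to -74 eV ✓

Therefore n = 3.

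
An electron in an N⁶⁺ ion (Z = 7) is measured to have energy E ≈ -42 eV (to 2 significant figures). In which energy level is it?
n = 4

The exact energy levels follow E_n = -13.6057 Z² / n² eV with Z = 7.

The measured value (-42 eV) is reported to only 2 significant figures, so we must test candidate n values and see which one matches to that precision.

Candidate energies:
  n = 2:  E = -13.6057 × 7² / 2² = -166.66983 eV
  n = 3:  E = -13.6057 × 7² / 3² = -74.07548 eV
  n = 4:  E = -13.6057 × 7² / 4² = -41.66746 eV  ← matches
  n = 5:  E = -13.6057 × 7² / 5² = -26.66717 eV
  n = 6:  E = -13.6057 × 7² / 6² = -18.51887 eV

Checking against the measurement of -42 eV (2 sig figs), only n = 4 agrees:
E_4 = -41.66746 eV, which rounds to -42 eV ✓

Therefore n = 4.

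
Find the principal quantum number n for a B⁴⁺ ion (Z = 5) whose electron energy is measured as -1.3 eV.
n = 16

The exact energy levels follow E_n = -13.6057 Z² / n² eV with Z = 5.

The measured value (-1.3 eV) is reported to only 2 significant figures, so we must test candidate n values and see which one matches to that precision.

Candidate energies:
  n = 14:  E = -13.6057 × 5² / 14² = -1.73542 eV
  n = 15:  E = -13.6057 × 5² / 15² = -1.51174 eV
  n = 16:  E = -13.6057 × 5² / 16² = -1.32868 eV  ← matches
  n = 17:  E = -13.6057 × 5² / 17² = -1.17696 eV
  n = 18:  E = -13.6057 × 5² / 18² = -1.04982 eV

Checking against the measurement of -1.3 eV (2 sig figs), only n = 16 agrees:
E_16 = -1.32868 eV, which rounds to -1.3 eV ✓

Therefore n = 16.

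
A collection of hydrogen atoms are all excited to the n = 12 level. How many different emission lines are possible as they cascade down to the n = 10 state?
3

The electron can occupy levels n = 10, 11, ..., 12 during de-excitation — that is m = 12 - 10 + 1 = 3 distinct levels.

The number of distinct spectral lines equals the number of ways to choose 2 of these m levels (each pair gives one possible emission transition):

Number of lines = m(m-1)/2 = 3×2/2 = 3

These correspond to all possible transitions between the 3 levels:
12 → 11, 12 → 10, 11 → 10

Each transition produces a photon with a unique energy (and thus wavelength). This count does not depend on Z.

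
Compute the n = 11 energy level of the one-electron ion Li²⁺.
-1.01199 eV

For hydrogen-like ions, the energy levels scale with Z²:
E_n = -13.6057 Z² / n² eV

For Li²⁺ (Z = 3) at n = 11:
E_11 = -13.6057 × 3² / 11²
E_11 = -13.6057 × 9 / 121
E_11 = -122.4513 / 121
E_11 = -1.01199 eV

The energy is 9 times more negative than hydrogen at the same n due to the stronger nuclear charge.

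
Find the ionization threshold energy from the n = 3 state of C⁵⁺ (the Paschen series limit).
54.422800 eV

The series limit corresponds to the transition from n = ∞ to n = 3.
This is the highest energy (shortest wavelength) transition in the Paschen series.

E_∞ = 0 eV
E_3 = -13.6057 × 6² / 3² = -54.422800 eV

Energy at series limit:
ΔE = E_∞ - E_3 = 0 - (-54.422800) = 54.422800 eV

This energy equals the ionization energy from the n = 3 state of C⁵⁺.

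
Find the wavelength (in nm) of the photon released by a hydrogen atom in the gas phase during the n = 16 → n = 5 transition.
2524.72 nm

First, find the transition energy using E_n = -13.6057 / n² eV:
E_16 = -13.6057 / 16² = -0.05314727 eV
E_5 = -13.6057 / 5² = -0.54422800 eV

Photon energy: |ΔE| = |E_5 - E_16| = 0.49108073 eV

Convert to wavelength using E = hc/λ with hc = 1239.84 eV·nm:
λ = hc/E = 1239.84 eV·nm / 0.49108073 eV
λ = 2524.72 nm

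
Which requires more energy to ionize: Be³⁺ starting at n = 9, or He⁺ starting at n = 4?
He⁺ at n = 4 (E = -3.40 eV)

Using E_n = -13.6057 Z² / n² eV:

Be³⁺ (Z = 4) at n = 9:
E = -13.6057 × 4² / 9² = -13.6057 × 16 / 81 = -2.68755 eV

He⁺ (Z = 2) at n = 4:
E = -13.6057 × 2² / 4² = -13.6057 × 4 / 16 = -3.40143 eV

Since -3.40143 eV < -2.68755 eV,
He⁺ at n = 4 is more tightly bound (requires more energy to ionize).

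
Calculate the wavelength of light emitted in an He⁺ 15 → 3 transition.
213.578 nm

First, find the transition energy using E_n = -13.6057 Z² / n² eV:
E_15 = -13.6057 × 2² / 15² = -0.2418791 eV
E_3 = -13.6057 × 2² / 3² = -6.0469778 eV

Photon energy: |ΔE| = |E_3 - E_15| = 5.8050987 eV

Convert to wavelength using E = hc/λ with hc = 1239.84 eV·nm:
λ = hc/E = 1239.84 eV·nm / 5.8050987 eV
λ = 213.578 nm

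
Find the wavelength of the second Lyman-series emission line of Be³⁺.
6.40733 nm

The lines of a series are numbered from the longest wavelength (smallest ΔE) outward; the second line is the transition from n = n_f + 2 to n_f.
The Lyman series has all transitions ending at n_f = 1.

For Be³⁺ (Z = 4), the second line (β-line) is the jump from n = 3 to n = 1:
E_3 = -13.6057 × 4² / 3² = -24.1879111 eV
E_1 = -13.6057 × 4² / 1² = -217.6912000 eV
ΔE = E_3 - E_1 = 193.5032889 eV

λ = hc/E = 1239.84 eV·nm / 193.5032889 eV
λ = 6.40733 nm

This is the β-line of the Lyman series in Be³⁺.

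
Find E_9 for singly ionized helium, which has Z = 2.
-0.6719 eV

For hydrogen-like ions, the energy levels scale with Z²:
E_n = -13.6057 Z² / n² eV

For He⁺ (Z = 2) at n = 9:
E_9 = -13.6057 × 2² / 9²
E_9 = -13.6057 × 4 / 81
E_9 = -54.4228 / 81
E_9 = -0.6719 eV

The energy is 4 times more negative than hydrogen at the same n due to the stronger nuclear charge.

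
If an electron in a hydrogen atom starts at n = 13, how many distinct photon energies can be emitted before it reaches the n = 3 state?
55

The electron can occupy levels n = 3, 4, ..., 13 during de-excitation — that is m = 13 - 3 + 1 = 11 distinct levels.

The number of distinct spectral lines equals the number of ways to choose 2 of these m levels (each pair gives one possible emission transition):

Number of lines = m(m-1)/2 = 11×10/2 = 55

These correspond to all possible transitions between the 11 levels:
13 → 12, 13 → 11, 13 → 10, 13 → 9, 13 → 8, 13 → 7, 13 → 6, 13 → 5...

Each transition produces a photon with a unique energy (and thus wavelength). This count does not depend on Z.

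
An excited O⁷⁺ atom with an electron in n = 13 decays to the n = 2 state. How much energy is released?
212.538746 eV

The energy levels are E_n = -13.6057 Z² eV / n².

Energy at n = 13: E_13 = -13.6057 × 8² / 13² = -5.152454438 eV
Energy at n = 2: E_2 = -13.6057 × 8² / 2² = -217.691200000 eV

For emission (electron falling to lower state), the photon energy is:
E_photon = E_13 - E_2 = |-5.152454438 - (-217.691200000)|
E_photon = 212.538746 eV

This energy is carried away by the emitted photon.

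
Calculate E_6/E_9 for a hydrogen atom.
2.25

Using E_n = -13.6057 Z² / n² eV with Z = 1:

E_6 = -13.6057 / 6² = -13.6057 / 36 = -0.37793611 eV
E_9 = -13.6057 / 9² = -13.6057 / 81 = -0.16797160 eV

The ratio is:
E_6/E_9 = (-0.37793611) / (-0.16797160)
E_6/E_9 = (-13.6057/36) / (-13.6057/81)
E_6/E_9 = 81/36
E_6/E_9 = 2.25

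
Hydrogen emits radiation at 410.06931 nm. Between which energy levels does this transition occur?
n = 6 → n = 2

First, find the photon energy from the wavelength (hc = 1239.84 eV·nm):
E = hc/λ = 1239.84 eV·nm / 410.06931 nm = 3.0234889 eV

The energy levels of hydrogen satisfy E_n = -13.6057 / n² eV, so an emission n_i → n_f releases
ΔE = 13.6057 × (1/n_f² − 1/n_i²) eV.

Setting ΔE equal to the photon energy:
1/n_f² − 1/n_i² = 3.0234889 / 13.6057 = 0.22222222

Since 1/n_i² must be positive, we need 1/n_f² > 0.22222222, i.e. n_f ≤ 2. For each allowed n_f, solve n_i = (1/n_f² − 0.22222222)^(−1/2) and check whether it is a whole number:
  n_f = 1: 1/n_i² = 1.00000000 − 0.22222222 = 0.77777778 → n_i = 1.134  (not an integer) ✗
  n_f = 2: 1/n_i² = 0.25000000 − 0.22222222 = 0.02777778 → n_i = 6.000  → integer, n_i = 6 ✓

Only n_f = 2 gives an integer upper level, n_i = 6.

The transition is from n = 6 to n = 2 (emission).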